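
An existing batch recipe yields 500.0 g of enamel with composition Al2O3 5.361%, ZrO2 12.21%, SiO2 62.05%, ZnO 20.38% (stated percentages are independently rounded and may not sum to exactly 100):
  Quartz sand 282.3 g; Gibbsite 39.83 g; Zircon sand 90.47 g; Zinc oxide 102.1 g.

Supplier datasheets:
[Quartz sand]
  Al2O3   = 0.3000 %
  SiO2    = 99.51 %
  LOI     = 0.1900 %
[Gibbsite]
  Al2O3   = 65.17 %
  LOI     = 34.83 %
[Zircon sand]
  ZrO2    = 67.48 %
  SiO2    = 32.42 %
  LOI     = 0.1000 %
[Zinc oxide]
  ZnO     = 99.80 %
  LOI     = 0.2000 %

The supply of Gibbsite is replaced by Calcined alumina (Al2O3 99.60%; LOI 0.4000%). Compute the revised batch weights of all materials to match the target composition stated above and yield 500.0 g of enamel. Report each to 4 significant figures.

Revised batch per 500.0 g enamel:
  Quartz sand: 282.3 g
  Calcined alumina: 26.06 g
  Zircon sand: 90.47 g
  Zinc oxide: 102.1 g
Total batch = 500.9 g; LOI loss = 0.9353 g

The intermediate values are rounded to four significant digits wherever printed — the working math runs at full float precision in all steps; exactly one rounding goes into each reported number; derived quantities, which include totals, the four compositions, yield, LOI, net glass mass, are re-derived in exact precision, precisely as stated by problem or answer, starting from the weights for 500.0 g of glass.
Per-oxide target masses for 500.0 g enamel:
  Al2O3: 5.361% × 500.0 = 26.80 g
  ZrO2: 12.21% × 500.0 = 61.05 g
  SiO2: 62.05% × 500.0 = 310.2 g
  ZnO: 20.38% × 500.0 = 101.9 g
Mass-balance tally per oxide on the weights just shown, relative to the basis at hand (every target is met by its sum exact up to rounding of places):
  Al2O3: 282.3·0.003000 + 26.06·0.9960 = 26.80 g (target 26.80 g)
  ZrO2: 90.47·0.6748 = 61.05 g (target 61.05 g)
  SiO2: 282.3·0.9951 + 90.47·0.3242 = 310.2 g (target 310.2 g)
  ZnO: 102.1·0.9980 = 101.9 g (target 101.9 g)
The glass-mass cross-check: whole batch net of LOI = 500.0 g (per-oxide target masses sum to 500.0 g; against the stated basis, 500.0 g — rounding explains the deltas).
Batch grand total — Σ batch = 500.9 g; LOI removed, Σ of batch·LOI: 0.9353 g; as yield: glass ÷ batch → 99.81%.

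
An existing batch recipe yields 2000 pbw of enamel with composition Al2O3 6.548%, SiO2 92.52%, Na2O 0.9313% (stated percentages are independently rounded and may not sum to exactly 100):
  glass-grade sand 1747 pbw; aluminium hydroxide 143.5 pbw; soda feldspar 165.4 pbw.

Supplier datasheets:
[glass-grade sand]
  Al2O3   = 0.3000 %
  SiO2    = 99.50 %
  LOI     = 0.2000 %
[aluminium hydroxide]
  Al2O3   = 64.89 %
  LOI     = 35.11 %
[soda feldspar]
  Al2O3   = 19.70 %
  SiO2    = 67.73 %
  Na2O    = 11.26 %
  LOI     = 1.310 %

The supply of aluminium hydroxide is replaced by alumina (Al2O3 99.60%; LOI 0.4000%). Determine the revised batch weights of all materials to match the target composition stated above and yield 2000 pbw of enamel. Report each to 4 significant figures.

Full precision is maintained throughout; mid-chain values are displayed, with 4-significant-digit rounding, as written. Every reported result is rounded a single time; derived quantities (the yield, three oxide percentages, ignition loss, net glass mass, totals) are re-derived from the batch weights for 2000 pbw of glass at full precision, as they appear in problem or answer.
Target masses of each oxide per 2000 pbw enamel:
  Al2O3: 6.548% × 2000 = 131.0 pbw
  SiO2: 92.52% × 2000 = 1850 pbw
  Na2O: 0.9313% × 2000 = 18.63 pbw
Sums-versus-targets review given the weights on record, on the stated basis (oxide sums agree with the targets given rounding of the digits):
  Al2O3: 1747·0.003000 + 93.51·0.9960 + 165.4·0.1970 = 131.0 pbw (target 131.0 pbw)
  SiO2: 1747·0.9950 + 165.4·0.6773 = 1850 pbw (target 1850 pbw)
  Na2O: 165.4·0.1126 = 18.62 pbw (target 18.63 pbw)
Glass-mass sanity pass: total charge less LOI = 2000 pbw (oxide target masses add up to 2000 pbw; basis as stated: 2000 pbw — rounding explains the deltas).
Total batch = Σ batch = 2006 pbw; LOI removed, Σ of batch·LOI: 6.035 pbw; yield = glass ÷ total batch = 99.70%.

Revised batch per 2000 pbw enamel:
  glass-grade sand: 1747 pbw
  alumina: 93.51 pbw
  soda feldspar: 165.4 pbw
Total batch = 2006 pbw; LOI loss = 6.035 pbw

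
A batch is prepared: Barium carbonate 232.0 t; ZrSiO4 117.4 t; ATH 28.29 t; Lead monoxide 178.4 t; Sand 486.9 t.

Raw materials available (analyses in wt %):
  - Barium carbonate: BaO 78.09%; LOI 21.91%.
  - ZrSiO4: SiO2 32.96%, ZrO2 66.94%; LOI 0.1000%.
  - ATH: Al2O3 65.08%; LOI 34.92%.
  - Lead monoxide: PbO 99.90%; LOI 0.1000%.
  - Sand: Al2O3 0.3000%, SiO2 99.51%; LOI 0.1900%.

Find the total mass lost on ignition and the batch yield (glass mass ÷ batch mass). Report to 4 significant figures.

Exact precision is maintained at all times — the intermediate values appear rounded off to 4 significant figures within the worked lines — every reported value is rounded exactly once; all derived quantities are re-derived using the weight values for 981.1 t of glass in exact precision (glass mass, the yield, ignition loss, five oxide percentages, totals), precisely as stated by question or answer.
LOI of each material in turn:
  Barium carbonate: 232.0 × 0.2191 = 50.83 t
  ZrSiO4: 117.4 × 0.001000 = 0.1174 t
  ATH: 28.29 × 0.3492 = 9.879 t
  Lead monoxide: 178.4 × 0.001000 = 0.1784 t
  Sand: 486.9 × 0.001900 = 0.9251 t
Total LOI = 61.93 t
Glass = batch − LOI = 1043 − 61.93 = 981.1 t

LOI loss = 61.93 t; glass = 981.1 t; yield = 94.06%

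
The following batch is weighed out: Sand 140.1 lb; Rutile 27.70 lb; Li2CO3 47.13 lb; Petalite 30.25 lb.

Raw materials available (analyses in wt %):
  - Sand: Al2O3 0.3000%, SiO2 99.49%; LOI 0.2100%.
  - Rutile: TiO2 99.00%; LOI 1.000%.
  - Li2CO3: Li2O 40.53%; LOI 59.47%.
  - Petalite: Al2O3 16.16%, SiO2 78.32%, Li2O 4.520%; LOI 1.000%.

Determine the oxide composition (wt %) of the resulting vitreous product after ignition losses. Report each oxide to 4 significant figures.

All internal work keeps full precision end to end; rounding to four significant digits governs each mid-chain value as displayed. Exactly one rounding lands on each reported number. All derived quantities, which include the four compositions, ignition loss, glass mass, yield, the totals, are rebuilt at exact precision, as set out in question or answer, from the batch weights per 216.3 lb of glass.
Mass of each oxide from the mix:
  Al2O3: 140.1·0.003000 + 30.25·0.1616 = 5.309 lb
  SiO2: 140.1·0.9949 + 30.25·0.7832 = 163.1 lb
  TiO2: 27.70·0.9900 = 27.42 lb
  Li2O: 47.13·0.4053 + 30.25·0.04520 = 20.47 lb
LOI: 140.1·0.002100 + 27.70·0.01000 + 47.13·0.5947 + 30.25·0.01000 = 28.90 lb
Net of LOI, the glass mass = 245.2 − 28.90 = 216.3 lb (= the summed oxide contributions)
oxide / glass × 100 gives the wt %

Glass mass = 216.3 lb (batch 245.2 − LOI 28.90).
Composition: Al2O3 2.455%, SiO2 75.40%, TiO2 12.68%, Li2O 9.464%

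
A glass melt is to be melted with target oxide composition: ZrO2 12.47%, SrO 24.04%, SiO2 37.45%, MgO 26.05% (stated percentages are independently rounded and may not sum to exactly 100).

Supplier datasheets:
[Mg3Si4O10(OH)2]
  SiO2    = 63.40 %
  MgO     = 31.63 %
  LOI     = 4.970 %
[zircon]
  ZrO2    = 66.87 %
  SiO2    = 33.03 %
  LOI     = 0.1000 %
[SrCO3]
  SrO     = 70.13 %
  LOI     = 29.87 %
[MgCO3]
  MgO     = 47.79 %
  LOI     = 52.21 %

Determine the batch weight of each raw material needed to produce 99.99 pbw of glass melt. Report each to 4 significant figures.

Intermediates are shown rounded to 4 significant figures across the worked steps — all arithmetic maintains exact precision all the way through; each reported result sees exactly one rounding; all derived quantities, which include totals, the four compositions, net glass mass, the yield, ignition loss, are computed in exact precision, exactly as shown in problem or answer, from the batch weights on 99.99 pbw of glass.
The oxide mass targets at 99.99 pbw glass melt:
  ZrO2: 12.47% × 99.99 = 12.47 pbw
  SrO: 24.04% × 99.99 = 24.04 pbw
  SiO2: 37.45% × 99.99 = 37.45 pbw
  MgO: 26.05% × 99.99 = 26.05 pbw
Checking each oxide sum working from each reported weight, against the basis in use (sums match the target masses exact up to rounding of places):
  ZrO2: 18.65·0.6687 = 12.47 pbw (target 12.47 pbw)
  SrO: 34.28·0.7013 = 24.04 pbw (target 24.04 pbw)
  SiO2: 49.35·0.6340 + 18.65·0.3303 = 37.45 pbw (target 37.45 pbw)
  MgO: 49.35·0.3163 + 21.84·0.4779 = 26.05 pbw (target 26.05 pbw)
Glass mass check: batch total minus LOI = 100.0 pbw (per-oxide target masses sum to 100.0 pbw; against the stated basis, 99.99 pbw — differing by rounding only).
Total batch = Σ batch = 124.1 pbw; ignition loss, Σ(batch × LOI) = 24.11 pbw; yield, glass over the total, = 80.57%.

Batch per 99.99 pbw glass melt:
  Mg3Si4O10(OH)2: 49.35 pbw
  zircon: 18.65 pbw
  SrCO3: 34.28 pbw
  MgCO3: 21.84 pbw
Total batch = 124.1 pbw; LOI loss = 24.11 pbw; yield = 80.57%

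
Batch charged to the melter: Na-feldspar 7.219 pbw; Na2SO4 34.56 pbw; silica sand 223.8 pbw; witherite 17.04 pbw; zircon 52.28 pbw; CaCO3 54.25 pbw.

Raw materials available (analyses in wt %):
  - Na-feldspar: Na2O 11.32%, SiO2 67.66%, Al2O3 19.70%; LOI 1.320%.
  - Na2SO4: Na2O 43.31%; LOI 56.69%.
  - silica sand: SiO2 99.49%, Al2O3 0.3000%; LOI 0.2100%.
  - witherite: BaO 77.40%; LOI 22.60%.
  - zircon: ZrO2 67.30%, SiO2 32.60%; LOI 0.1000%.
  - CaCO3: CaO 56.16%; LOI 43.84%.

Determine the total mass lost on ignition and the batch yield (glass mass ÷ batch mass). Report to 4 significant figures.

Working values are shown with 4-significant-digit rounding as written — the whole derivation carries full float precision at every stage. Exactly one rounding lands on each reported value — the derived quantities are recomputed in exact precision (glass mass, ignition loss, yield, the totals, the six compositions) starting from the weights on 341.3 pbw of glass exactly as shown in the problem or answer text.
Each material's LOI contribution:
  Na-feldspar: 7.219 × 0.01320 = 0.09529 pbw
  Na2SO4: 34.56 × 0.5669 = 19.59 pbw
  silica sand: 223.8 × 0.002100 = 0.4700 pbw
  witherite: 17.04 × 0.2260 = 3.851 pbw
  zircon: 52.28 × 0.001000 = 0.05228 pbw
  CaCO3: 54.25 × 0.4384 = 23.78 pbw
Total LOI = 47.84 pbw
Glass = batch − LOI = 389.1 − 47.84 = 341.3 pbw

LOI loss = 47.84 pbw; glass = 341.3 pbw; yield = 87.71%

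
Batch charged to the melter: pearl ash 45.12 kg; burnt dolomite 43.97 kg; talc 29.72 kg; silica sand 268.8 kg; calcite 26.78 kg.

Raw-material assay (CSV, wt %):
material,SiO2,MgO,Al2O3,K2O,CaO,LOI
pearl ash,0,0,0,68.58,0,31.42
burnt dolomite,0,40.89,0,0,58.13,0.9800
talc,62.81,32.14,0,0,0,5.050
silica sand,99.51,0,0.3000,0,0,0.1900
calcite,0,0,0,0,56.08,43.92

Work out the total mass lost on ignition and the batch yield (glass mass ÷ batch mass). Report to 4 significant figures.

All internal work keeps full precision at all times; intermediates are shown, with 4-significant-figure rounding, in the printout — each reported figure includes exactly one rounding. Derived quantities, which include the five compositions, ignition loss, yield, glass mass, the totals, are computed at full precision, as given in either problem or answer, from the weighed amounts for 386.0 kg of glass.
Each material's LOI contribution:
  pearl ash: 45.12 × 0.3142 = 14.18 kg
  burnt dolomite: 43.97 × 0.009800 = 0.4309 kg
  talc: 29.72 × 0.05050 = 1.501 kg
  silica sand: 268.8 × 0.001900 = 0.5107 kg
  calcite: 26.78 × 0.4392 = 11.76 kg
Total LOI = 28.38 kg
Glass = batch − LOI = 414.4 − 28.38 = 386.0 kg

LOI loss = 28.38 kg; glass = 386.0 kg; yield = 93.15%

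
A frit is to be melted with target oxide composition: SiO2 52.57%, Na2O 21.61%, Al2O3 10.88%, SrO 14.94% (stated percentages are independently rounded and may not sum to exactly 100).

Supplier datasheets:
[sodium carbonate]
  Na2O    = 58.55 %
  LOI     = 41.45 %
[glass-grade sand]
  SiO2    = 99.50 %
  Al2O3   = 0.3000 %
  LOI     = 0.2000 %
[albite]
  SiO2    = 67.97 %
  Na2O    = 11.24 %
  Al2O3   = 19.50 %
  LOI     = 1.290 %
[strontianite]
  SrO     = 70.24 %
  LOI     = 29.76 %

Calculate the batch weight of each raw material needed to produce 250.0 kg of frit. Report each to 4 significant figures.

Mid-chain values are displayed, with 4-significant-digit rounding, at each printed step; full precision is kept at all times; a single rounding finalizes every reported figure — the derived quantities, which include the totals, the yield, LOI, net glass mass, four oxide percentages, are re-derived in full precision, precisely as stated by the problem or the answer, using the weight values on 250.0 kg of glass.
Per-oxide target masses for 250.0 kg frit:
  SiO2: 52.57% × 250.0 = 131.4 kg
  Na2O: 21.61% × 250.0 = 54.02 kg
  Al2O3: 10.88% × 250.0 = 27.20 kg
  SrO: 14.94% × 250.0 = 37.35 kg
Per-oxide balance check working from each reported weight, versus the basis set out (target by target, the sums agree once rounding is allowed for):
  SiO2: 37.19·0.9950 + 138.9·0.6797 = 131.4 kg (target 131.4 kg)
  Na2O: 65.60·0.5855 + 138.9·0.1124 = 54.02 kg (target 54.02 kg)
  Al2O3: 37.19·0.003000 + 138.9·0.1950 = 27.20 kg (target 27.20 kg)
  SrO: 53.17·0.7024 = 37.35 kg (target 37.35 kg)
Glass-mass sanity pass: whole batch net of LOI = 250.0 kg (per-oxide target masses sum to 250.0 kg; basis as stated: 250.0 kg — differing by rounding only).
Total batch = Σ batch = 294.9 kg; loss to ignition Σ batch·LOI = 44.88 kg; yield: glass divided by total = 84.78%.

Batch per 250.0 kg frit:
  sodium carbonate: 65.60 kg
  glass-grade sand: 37.19 kg
  albite: 138.9 kg
  strontianite: 53.17 kg
Total batch = 294.9 kg; LOI loss = 44.88 kg; yield = 84.78%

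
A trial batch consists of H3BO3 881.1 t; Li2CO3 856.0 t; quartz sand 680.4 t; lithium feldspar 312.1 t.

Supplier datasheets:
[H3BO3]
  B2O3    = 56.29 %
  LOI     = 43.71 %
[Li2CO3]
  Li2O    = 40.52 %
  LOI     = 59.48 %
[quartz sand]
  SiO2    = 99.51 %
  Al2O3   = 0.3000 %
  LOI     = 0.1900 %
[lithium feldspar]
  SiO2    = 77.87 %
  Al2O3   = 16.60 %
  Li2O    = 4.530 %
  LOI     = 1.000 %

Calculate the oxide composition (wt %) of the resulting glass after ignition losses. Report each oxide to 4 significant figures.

All arithmetic carries full precision end to end. Mid-chain values appear rounded to 4 significant digits on the page — each reported number includes exactly one rounding — all derived quantities, which include totals, four oxide percentages, net glass mass, LOI, the yield, are carried in full precision, exactly as shown in the problem or answer text, from the weighed amounts on 1831 t of glass.
What the batch supplies per oxide:
  SiO2: 680.4·0.9951 + 312.1·0.7787 = 920.1 t
  B2O3: 881.1·0.5629 = 496.0 t
  Al2O3: 680.4·0.003000 + 312.1·0.1660 = 53.85 t
  Li2O: 856.0·0.4052 + 312.1·0.04530 = 361.0 t
LOI: 881.1·0.4371 + 856.0·0.5948 + 680.4·0.001900 + 312.1·0.01000 = 898.7 t
Resulting glass, batch − LOI: 2730 − 898.7 = 1831 t (= the summed oxide contributions)
wt % = 100 × oxide mass / glass mass

Glass mass = 1831 t (batch 2730 − LOI 898.7).
Composition: SiO2 50.25%, B2O3 27.09%, Al2O3 2.941%, Li2O 19.72%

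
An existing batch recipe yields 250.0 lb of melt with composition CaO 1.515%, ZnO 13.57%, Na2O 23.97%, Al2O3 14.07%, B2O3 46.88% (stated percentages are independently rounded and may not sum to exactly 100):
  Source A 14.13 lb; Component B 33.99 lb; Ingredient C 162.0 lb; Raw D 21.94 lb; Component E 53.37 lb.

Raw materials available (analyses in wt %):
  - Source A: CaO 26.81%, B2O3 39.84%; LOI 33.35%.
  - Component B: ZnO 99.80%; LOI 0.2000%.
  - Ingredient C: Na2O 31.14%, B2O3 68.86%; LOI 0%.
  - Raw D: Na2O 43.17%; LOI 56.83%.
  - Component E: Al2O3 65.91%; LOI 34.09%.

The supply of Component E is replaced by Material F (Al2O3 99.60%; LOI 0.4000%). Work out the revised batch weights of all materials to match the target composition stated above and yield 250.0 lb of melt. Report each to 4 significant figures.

Revised batch per 250.0 lb melt:
  Source A: 14.13 lb
  Component B: 33.99 lb
  Ingredient C: 162.0 lb
  Raw D: 21.94 lb
  Material F: 35.32 lb
Total batch = 267.4 lb; LOI loss = 17.39 lb

All internal work holds exact precision through the solve. The intermediate values are shown with 4-significant-digit rounding when written out. A single rounding completes every reported value; the derived quantities are recomputed starting from the weights for 250.0 lb of glass in full precision (totals, the yield, ignition loss, five oxide percentages, net glass mass), precisely as stated by the problem or the answer.
Oxide mass targets, per 250.0 lb melt:
  CaO: 1.515% × 250.0 = 3.788 lb
  ZnO: 13.57% × 250.0 = 33.92 lb
  Na2O: 23.97% × 250.0 = 59.92 lb
  Al2O3: 14.07% × 250.0 = 35.17 lb
  B2O3: 46.88% × 250.0 = 117.2 lb
Mass-balance tally per oxide given the weights on record, versus the basis set out (oxide sums agree with the targets modulo rounding of the values):
  CaO: 14.13·0.2681 = 3.788 lb (target 3.788 lb)
  ZnO: 33.99·0.9980 = 33.92 lb (target 33.92 lb)
  Na2O: 162.0·0.3114 + 21.94·0.4317 = 59.92 lb (target 59.92 lb)
  Al2O3: 35.32·0.9960 = 35.18 lb (target 35.17 lb)
  B2O3: 14.13·0.3984 + 162.0·0.6886 = 117.2 lb (target 117.2 lb)
Glass-mass bookkeeping: whole batch net of LOI = 250.0 lb (oxide target masses add up to 250.0 lb; basis as stated: 250.0 lb — any gap is answer rounding).
Summing the batch: Σ batch = 267.4 lb; Σ batch·LOI gives LOI loss = 17.39 lb; the yield ratio, glass ÷ batch: 93.50%.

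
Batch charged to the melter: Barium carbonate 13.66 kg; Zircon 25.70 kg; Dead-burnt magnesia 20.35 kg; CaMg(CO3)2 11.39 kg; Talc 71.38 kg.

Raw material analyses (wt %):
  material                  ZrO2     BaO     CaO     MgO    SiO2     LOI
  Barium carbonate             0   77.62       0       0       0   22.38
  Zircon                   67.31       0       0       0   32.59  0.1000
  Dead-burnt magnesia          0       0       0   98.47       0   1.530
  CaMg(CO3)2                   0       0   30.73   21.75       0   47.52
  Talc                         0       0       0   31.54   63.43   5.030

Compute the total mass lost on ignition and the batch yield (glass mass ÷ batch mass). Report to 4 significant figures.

Mid-chain values are printed rounded off to 4 significant digits as written — every computation keeps full float precision through the solve; a single rounding yields each reported figure — the derived quantities (LOI, the totals, net glass mass, the five compositions, yield) are carried at full float precision using the weight values per 130.1 kg of glass exactly as shown in the problem or the answer.
LOI of each material in turn:
  Barium carbonate: 13.66 × 0.2238 = 3.057 kg
  Zircon: 25.70 × 0.001000 = 0.02570 kg
  Dead-burnt magnesia: 20.35 × 0.01530 = 0.3114 kg
  CaMg(CO3)2: 11.39 × 0.4752 = 5.413 kg
  Talc: 71.38 × 0.05030 = 3.590 kg
Total LOI = 12.40 kg
Glass = batch − LOI = 142.5 − 12.40 = 130.1 kg

LOI loss = 12.40 kg; glass = 130.1 kg; yield = 91.30%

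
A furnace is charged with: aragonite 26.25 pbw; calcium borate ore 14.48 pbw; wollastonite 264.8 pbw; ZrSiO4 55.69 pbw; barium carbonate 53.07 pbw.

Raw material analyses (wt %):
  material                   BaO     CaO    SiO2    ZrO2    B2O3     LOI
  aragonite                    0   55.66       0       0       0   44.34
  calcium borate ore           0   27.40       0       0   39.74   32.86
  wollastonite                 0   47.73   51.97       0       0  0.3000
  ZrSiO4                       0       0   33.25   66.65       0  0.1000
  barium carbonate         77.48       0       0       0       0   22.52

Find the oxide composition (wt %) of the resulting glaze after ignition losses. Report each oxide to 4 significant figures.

The intermediate values appear rounded off to 4 significant figures on the page; every computation maintains full float precision in all steps — every reported figure takes just one rounding — all derived quantities (LOI, totals, the five compositions, yield, glass mass) are rebuilt in full precision using the weight values at 385.1 pbw of glass, as they appear in problem or answer.
Mass of each oxide from the mix:
  BaO: 53.07·0.7748 = 41.12 pbw
  CaO: 26.25·0.5566 + 14.48·0.2740 + 264.8·0.4773 = 145.0 pbw
  SiO2: 264.8·0.5197 + 55.69·0.3325 = 156.1 pbw
  ZrO2: 55.69·0.6665 = 37.12 pbw
  B2O3: 14.48·0.3974 = 5.754 pbw
LOI: 26.25·0.4434 + 14.48·0.3286 + 264.8·0.003000 + 55.69·0.001000 + 53.07·0.2252 = 29.20 pbw
Glass = total batch minus LOI = 414.3 − 29.20 = 385.1 pbw (matching Σ of the oxides)
each oxide over glass, ×100, is wt %

Glass mass = 385.1 pbw (batch 414.3 − LOI 29.20).
Composition: BaO 10.68%, CaO 37.64%, SiO2 40.54%, ZrO2 9.639%, B2O3 1.494%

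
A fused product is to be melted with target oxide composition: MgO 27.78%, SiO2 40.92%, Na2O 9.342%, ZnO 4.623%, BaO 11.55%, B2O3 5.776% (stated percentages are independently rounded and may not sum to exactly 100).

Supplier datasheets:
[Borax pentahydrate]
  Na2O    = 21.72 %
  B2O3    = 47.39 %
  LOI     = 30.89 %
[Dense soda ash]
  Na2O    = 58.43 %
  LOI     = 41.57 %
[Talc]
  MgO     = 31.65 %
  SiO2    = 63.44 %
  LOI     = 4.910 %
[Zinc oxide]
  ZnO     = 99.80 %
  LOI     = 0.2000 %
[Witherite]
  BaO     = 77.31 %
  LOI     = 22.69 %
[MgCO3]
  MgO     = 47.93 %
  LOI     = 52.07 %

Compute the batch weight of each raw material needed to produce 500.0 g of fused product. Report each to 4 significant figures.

Batch per 500.0 g fused product:
  Borax pentahydrate: 60.94 g
  Dense soda ash: 57.29 g
  Talc: 322.5 g
  Zinc oxide: 23.16 g
  Witherite: 74.70 g
  MgCO3: 76.83 g
Total batch = 615.4 g; LOI loss = 115.5 g; yield = 81.24%

Full float precision is maintained all the way through — mid-chain values are printed (rounded to 4 significant figures) at each printed step. A single rounding completes every reported value; derived quantities (the six compositions, LOI, the yield, the totals, net glass mass) are computed from the batch weights on 500.0 g of glass in exact precision as quoted within the problem or the answer.
Target oxide masses per 500.0 g fused product:
  MgO: 27.78% × 500.0 = 138.9 g
  SiO2: 40.92% × 500.0 = 204.6 g
  Na2O: 9.342% × 500.0 = 46.71 g
  ZnO: 4.623% × 500.0 = 23.12 g
  BaO: 11.55% × 500.0 = 57.75 g
  B2O3: 5.776% × 500.0 = 28.88 g
Sums-versus-targets review with the batch weights as given, on the stated basis (sum by sum, the targets are met once rounding is allowed for):
  MgO: 322.5·0.3165 + 76.83·0.4793 = 138.9 g (target 138.9 g)
  SiO2: 322.5·0.6344 = 204.6 g (target 204.6 g)
  Na2O: 60.94·0.2172 + 57.29·0.5843 = 46.71 g (target 46.71 g)
  ZnO: 23.16·0.9980 = 23.11 g (target 23.12 g)
  BaO: 74.70·0.7731 = 57.75 g (target 57.75 g)
  B2O3: 60.94·0.4739 = 28.88 g (target 28.88 g)
Glass mass check: total batch − LOI = 499.9 g (the Σ of target masses is 500.0 g; stated basis 500.0 g — deltas are rounding alone).
Whole-batch sum: Σ batch = 615.4 g; Σ batch·LOI gives LOI loss = 115.5 g; glass ÷ batch gives a yield of 81.24%.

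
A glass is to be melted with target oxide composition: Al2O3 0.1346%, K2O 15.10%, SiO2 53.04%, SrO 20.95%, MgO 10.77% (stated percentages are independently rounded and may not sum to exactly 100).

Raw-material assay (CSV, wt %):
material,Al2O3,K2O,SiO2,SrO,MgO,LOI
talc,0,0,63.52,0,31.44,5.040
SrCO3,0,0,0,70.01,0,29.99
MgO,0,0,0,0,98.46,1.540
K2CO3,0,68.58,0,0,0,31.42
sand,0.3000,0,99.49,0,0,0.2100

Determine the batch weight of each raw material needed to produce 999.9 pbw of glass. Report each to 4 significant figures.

All internal work runs at full precision through the solve — intermediates are displayed rounded to four significant digits as written. Exactly one rounding goes into each reported result; all derived quantities (the totals, glass mass, yield, LOI, the five compositions) are computed starting from the weights for 999.9 pbw of glass in exact precision, as they appear in the problem or the answer.
Oxide-by-oxide targets in 999.9 pbw glass:
  Al2O3: 0.1346% × 999.9 = 1.346 pbw
  K2O: 15.10% × 999.9 = 151.0 pbw
  SiO2: 53.04% × 999.9 = 530.3 pbw
  SrO: 20.95% × 999.9 = 209.5 pbw
  MgO: 10.77% × 999.9 = 107.7 pbw
Oxide-by-oxide audit using the reported weights, for the quoted basis mass (each sum matches its target mass modulo rounding of the values):
  Al2O3: 448.6·0.003000 = 1.346 pbw (target 1.346 pbw)
  K2O: 220.2·0.6858 = 151.0 pbw (target 151.0 pbw)
  SiO2: 132.3·0.6352 + 448.6·0.9949 = 530.3 pbw (target 530.3 pbw)
  SrO: 299.2·0.7001 = 209.5 pbw (target 209.5 pbw)
  MgO: 132.3·0.3144 + 67.14·0.9846 = 107.7 pbw (target 107.7 pbw)
Consistency of the glass mass: whole batch net of LOI = 999.9 pbw (targets for the oxides total 999.8 pbw; against the stated basis, 999.9 pbw — any gap is answer rounding).
Summing the batch: Σ batch = 1167 pbw; ignition loss, Σ(batch × LOI) = 167.6 pbw; yield = glass ÷ total batch = 85.65%.

Batch per 999.9 pbw glass:
  talc: 132.3 pbw
  SrCO3: 299.2 pbw
  MgO: 67.14 pbw
  K2CO3: 220.2 pbw
  sand: 448.6 pbw
Total batch = 1167 pbw; LOI loss = 167.6 pbw; yield = 85.65%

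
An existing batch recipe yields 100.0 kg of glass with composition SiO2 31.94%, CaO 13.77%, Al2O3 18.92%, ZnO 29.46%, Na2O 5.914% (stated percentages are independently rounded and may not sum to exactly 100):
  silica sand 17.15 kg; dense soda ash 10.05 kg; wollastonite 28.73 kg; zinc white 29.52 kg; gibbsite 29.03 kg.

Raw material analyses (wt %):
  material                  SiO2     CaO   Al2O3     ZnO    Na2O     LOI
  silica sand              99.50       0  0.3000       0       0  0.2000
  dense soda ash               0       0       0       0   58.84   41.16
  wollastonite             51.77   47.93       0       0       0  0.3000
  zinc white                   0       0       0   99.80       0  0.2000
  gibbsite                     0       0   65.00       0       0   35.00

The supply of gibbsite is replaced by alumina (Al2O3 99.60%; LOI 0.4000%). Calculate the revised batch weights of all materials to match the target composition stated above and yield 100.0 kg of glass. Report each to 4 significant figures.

Revised batch per 100.0 kg glass:
  silica sand: 17.15 kg
  dense soda ash: 10.05 kg
  wollastonite: 28.73 kg
  zinc white: 29.52 kg
  alumina: 18.94 kg
Total batch = 104.4 kg; LOI loss = 4.392 kg

Working values are displayed rounded to four significant digits when written out — the working math runs at full precision through every step — every reported value carries a single rounding. The derived quantities, including five oxide percentages, totals, the yield, glass mass, LOI, are computed from the weighed amounts for 100.0 kg of glass at exact precision as given in either problem or answer.
Per-oxide target masses for 100.0 kg glass:
  SiO2: 31.94% × 100.0 = 31.94 kg
  CaO: 13.77% × 100.0 = 13.77 kg
  Al2O3: 18.92% × 100.0 = 18.92 kg
  ZnO: 29.46% × 100.0 = 29.46 kg
  Na2O: 5.914% × 100.0 = 5.914 kg
Per-oxide balance check per the reported batch figures, under the basis named above (sums match the target masses given rounding of the digits):
  SiO2: 17.15·0.9950 + 28.73·0.5177 = 31.94 kg (target 31.94 kg)
  CaO: 28.73·0.4793 = 13.77 kg (target 13.77 kg)
  Al2O3: 17.15·0.003000 + 18.94·0.9960 = 18.92 kg (target 18.92 kg)
  ZnO: 29.52·0.9980 = 29.46 kg (target 29.46 kg)
  Na2O: 10.05·0.5884 = 5.913 kg (target 5.914 kg)
Auditing the glass mass value: total batch − LOI = 100.0 kg (the targets, summed, come to 100.0 kg; stated basis 100.0 kg — any gap is answer rounding).
Whole-batch sum: Σ batch = 104.4 kg; LOI loss = Σ batch·LOI = 4.392 kg; yield: glass divided by total = 95.79%.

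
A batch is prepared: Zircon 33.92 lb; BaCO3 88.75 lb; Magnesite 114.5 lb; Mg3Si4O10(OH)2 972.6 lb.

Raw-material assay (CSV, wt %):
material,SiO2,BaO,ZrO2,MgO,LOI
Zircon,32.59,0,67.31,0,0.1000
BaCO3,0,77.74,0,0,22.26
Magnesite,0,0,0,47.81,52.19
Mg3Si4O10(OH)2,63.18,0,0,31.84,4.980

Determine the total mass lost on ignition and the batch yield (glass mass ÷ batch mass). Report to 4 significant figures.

In-progress results are shown, with 4-significant-digit rounding, in the printout — the whole derivation runs at full float precision through the solve; every reported result is rounded once only — derived quantities, which include totals, net glass mass, ignition loss, the four compositions, yield, are computed at exact precision, as given in either problem or answer, from the weighed amounts per 1082 lb of glass.
Each material's LOI contribution:
  Zircon: 33.92 × 0.001000 = 0.03392 lb
  BaCO3: 88.75 × 0.2226 = 19.76 lb
  Magnesite: 114.5 × 0.5219 = 59.76 lb
  Mg3Si4O10(OH)2: 972.6 × 0.04980 = 48.44 lb
Total LOI = 128.0 lb
Glass = batch − LOI = 1210 − 128.0 = 1082 lb

LOI loss = 128.0 lb; glass = 1082 lb; yield = 89.42%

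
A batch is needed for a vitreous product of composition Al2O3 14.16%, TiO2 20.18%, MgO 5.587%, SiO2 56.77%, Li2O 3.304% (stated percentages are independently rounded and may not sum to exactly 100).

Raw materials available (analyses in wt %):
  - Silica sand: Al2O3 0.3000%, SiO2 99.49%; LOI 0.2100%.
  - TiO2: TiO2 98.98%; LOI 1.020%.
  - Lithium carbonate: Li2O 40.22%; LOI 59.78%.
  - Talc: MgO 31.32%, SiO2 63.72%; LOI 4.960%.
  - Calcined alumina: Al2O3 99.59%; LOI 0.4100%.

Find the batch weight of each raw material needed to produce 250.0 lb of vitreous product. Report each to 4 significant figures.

Mid-chain values appear (rounded to four significant digits) in the working; all arithmetic runs at full precision from start to finish — a single rounding yields every reported number — all derived quantities, which include net glass mass, totals, ignition loss, the five compositions, the yield, are rebuilt at exact precision, exactly as shown in the problem or the answer, from the batch weights on 250.0 lb of glass.
Target oxide masses per 250.0 lb vitreous product:
  Al2O3: 14.16% × 250.0 = 35.40 lb
  TiO2: 20.18% × 250.0 = 50.45 lb
  MgO: 5.587% × 250.0 = 13.97 lb
  SiO2: 56.77% × 250.0 = 141.9 lb
  Li2O: 3.304% × 250.0 = 8.260 lb
A balance pass over the oxides, using the reported weights, on the stated basis (sums match the target masses modulo rounding of the values):
  Al2O3: 114.1·0.003000 + 35.20·0.9959 = 35.40 lb (target 35.40 lb)
  TiO2: 50.97·0.9898 = 50.45 lb (target 50.45 lb)
  MgO: 44.60·0.3132 = 13.97 lb (target 13.97 lb)
  SiO2: 114.1·0.9949 + 44.60·0.6372 = 141.9 lb (target 141.9 lb)
  Li2O: 20.54·0.4022 = 8.261 lb (target 8.260 lb)
The glass-mass cross-check: batch Σ − ignition loss = 250.0 lb (targets for the oxides total 250.0 lb; versus the stated basis of 250.0 lb — a pure rounding effect).
Whole-batch sum: Σ batch = 265.4 lb; LOI loss = Σ batch·LOI = 15.39 lb; glass ÷ batch gives a yield of 94.20%.

Batch per 250.0 lb vitreous product:
  Silica sand: 114.1 lb
  TiO2: 50.97 lb
  Lithium carbonate: 20.54 lb
  Talc: 44.60 lb
  Calcined alumina: 35.20 lb
Total batch = 265.4 lb; LOI loss = 15.39 lb; yield = 94.20%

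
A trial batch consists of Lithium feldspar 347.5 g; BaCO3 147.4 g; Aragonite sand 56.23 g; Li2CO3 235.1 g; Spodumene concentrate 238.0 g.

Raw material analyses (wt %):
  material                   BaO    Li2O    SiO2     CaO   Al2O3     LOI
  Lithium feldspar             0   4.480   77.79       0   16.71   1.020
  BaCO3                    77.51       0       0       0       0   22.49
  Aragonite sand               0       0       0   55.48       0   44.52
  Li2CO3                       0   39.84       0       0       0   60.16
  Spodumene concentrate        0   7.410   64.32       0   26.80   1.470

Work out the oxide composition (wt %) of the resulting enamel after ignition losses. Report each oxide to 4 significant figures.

All arithmetic maintains full precision from first step to last. The intermediate values are printed (rounded to 4 significant digits) within the worked lines — every reported value takes a single rounding. The derived quantities, which include LOI, the totals, five oxide percentages, net glass mass, the yield, are rebuilt in full float precision, as given in the question or the answer, starting from the weights per 817.6 g of glass.
Oxide-by-oxide delivered mass:
  BaO: 147.4·0.7751 = 114.2 g
  Li2O: 347.5·0.04480 + 235.1·0.3984 + 238.0·0.07410 = 126.9 g
  SiO2: 347.5·0.7779 + 238.0·0.6432 = 423.4 g
  CaO: 56.23·0.5548 = 31.20 g
  Al2O3: 347.5·0.1671 + 238.0·0.2680 = 121.9 g
LOI: 347.5·0.01020 + 147.4·0.2249 + 56.23·0.4452 + 235.1·0.6016 + 238.0·0.01470 = 206.7 g
Net of LOI, the glass mass = 1024 − 206.7 = 817.6 g (matching Σ of the oxides)
wt % = 100 × oxide mass / glass mass

Glass mass = 817.6 g (batch 1024 − LOI 206.7).
Composition: BaO 13.97%, Li2O 15.52%, SiO2 51.79%, CaO 3.816%, Al2O3 14.90%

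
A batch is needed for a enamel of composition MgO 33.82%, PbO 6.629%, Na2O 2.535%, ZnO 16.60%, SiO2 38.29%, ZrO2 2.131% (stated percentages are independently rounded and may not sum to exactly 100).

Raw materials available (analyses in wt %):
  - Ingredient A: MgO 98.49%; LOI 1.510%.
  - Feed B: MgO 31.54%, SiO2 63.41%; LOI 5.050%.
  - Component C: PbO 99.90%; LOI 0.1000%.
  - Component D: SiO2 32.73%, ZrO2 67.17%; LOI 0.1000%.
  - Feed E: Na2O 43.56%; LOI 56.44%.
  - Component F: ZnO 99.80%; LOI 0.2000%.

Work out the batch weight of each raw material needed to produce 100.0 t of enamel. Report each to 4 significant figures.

Batch per 100.0 t enamel:
  Ingredient A: 15.53 t
  Feed B: 58.75 t
  Component C: 6.636 t
  Component D: 3.173 t
  Feed E: 5.820 t
  Component F: 16.63 t
Total batch = 106.5 t; LOI loss = 6.529 t; yield = 93.87%

The whole derivation carries full precision throughout. Values along the way are shown, with 4-significant-figure rounding, as written; every reported value takes exactly one rounding — derived quantities are computed in exact precision (totals, yield, the six compositions, net glass mass, ignition loss) starting from the weights for 100.0 t of glass, as set out in the problem or the answer.
Oxide mass targets, per 100.0 t enamel:
  MgO: 33.82% × 100.0 = 33.82 t
  PbO: 6.629% × 100.0 = 6.629 t
  Na2O: 2.535% × 100.0 = 2.535 t
  ZnO: 16.60% × 100.0 = 16.60 t
  SiO2: 38.29% × 100.0 = 38.29 t
  ZrO2: 2.131% × 100.0 = 2.131 t
Sums-versus-targets review working from each reported weight, versus the basis set out (summed amounts equal target values inside rounding margins):
  MgO: 15.53·0.9849 + 58.75·0.3154 = 33.83 t (target 33.82 t)
  PbO: 6.636·0.9990 = 6.629 t (target 6.629 t)
  Na2O: 5.820·0.4356 = 2.535 t (target 2.535 t)
  ZnO: 16.63·0.9980 = 16.60 t (target 16.60 t)
  SiO2: 58.75·0.6341 + 3.173·0.3273 = 38.29 t (target 38.29 t)
  ZrO2: 3.173·0.6717 = 2.131 t (target 2.131 t)
Glass-mass sanity pass: the batch minus its LOI: 100.0 t (the Σ of target masses is 100.0 t; the stated basis being 100.0 t — deltas are rounding alone).
Summing the batch: Σ batch = 106.5 t; LOI removed, Σ of batch·LOI: 6.529 t; as yield: glass ÷ batch → 93.87%.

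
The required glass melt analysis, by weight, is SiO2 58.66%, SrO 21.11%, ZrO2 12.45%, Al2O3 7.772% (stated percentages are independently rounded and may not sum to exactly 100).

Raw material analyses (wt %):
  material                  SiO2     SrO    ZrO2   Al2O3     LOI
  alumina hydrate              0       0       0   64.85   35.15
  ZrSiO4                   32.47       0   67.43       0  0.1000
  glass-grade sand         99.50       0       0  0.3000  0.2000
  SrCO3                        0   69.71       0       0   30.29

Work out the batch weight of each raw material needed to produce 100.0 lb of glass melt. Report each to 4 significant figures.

Batch per 100.0 lb glass melt:
  alumina hydrate: 11.74 lb
  ZrSiO4: 18.46 lb
  glass-grade sand: 52.93 lb
  SrCO3: 30.28 lb
Total batch = 113.4 lb; LOI loss = 13.42 lb; yield = 88.16%

Working values are displayed rounded to four significant figures when written out; each numeric step maintains full float precision through the solve — each reported number is rounded only once — derived quantities (the four compositions, ignition loss, net glass mass, yield, the totals) are re-derived from the batch weights at 100.0 lb of glass in full float precision exactly as shown in the question or the answer.
Oxide mass targets, per 100.0 lb glass melt:
  SiO2: 58.66% × 100.0 = 58.66 lb
  SrO: 21.11% × 100.0 = 21.11 lb
  ZrO2: 12.45% × 100.0 = 12.45 lb
  Al2O3: 7.772% × 100.0 = 7.772 lb
Per-oxide balance check given the weights on record, under the basis named above (sums match the target masses exact up to rounding of places):
  SiO2: 18.46·0.3247 + 52.93·0.9950 = 58.66 lb (target 58.66 lb)
  SrO: 30.28·0.6971 = 21.11 lb (target 21.11 lb)
  ZrO2: 18.46·0.6743 = 12.45 lb (target 12.45 lb)
  Al2O3: 11.74·0.6485 + 52.93·0.003000 = 7.772 lb (target 7.772 lb)
The glass-mass cross-check: batch total minus LOI = 99.99 lb (oxide target masses add up to 99.99 lb; stated basis 100.0 lb — a pure rounding effect).
Summing the batch: Σ batch = 113.4 lb; the LOI term Σ batch·LOI equals 13.42 lb; yield, glass over the total, = 88.16%.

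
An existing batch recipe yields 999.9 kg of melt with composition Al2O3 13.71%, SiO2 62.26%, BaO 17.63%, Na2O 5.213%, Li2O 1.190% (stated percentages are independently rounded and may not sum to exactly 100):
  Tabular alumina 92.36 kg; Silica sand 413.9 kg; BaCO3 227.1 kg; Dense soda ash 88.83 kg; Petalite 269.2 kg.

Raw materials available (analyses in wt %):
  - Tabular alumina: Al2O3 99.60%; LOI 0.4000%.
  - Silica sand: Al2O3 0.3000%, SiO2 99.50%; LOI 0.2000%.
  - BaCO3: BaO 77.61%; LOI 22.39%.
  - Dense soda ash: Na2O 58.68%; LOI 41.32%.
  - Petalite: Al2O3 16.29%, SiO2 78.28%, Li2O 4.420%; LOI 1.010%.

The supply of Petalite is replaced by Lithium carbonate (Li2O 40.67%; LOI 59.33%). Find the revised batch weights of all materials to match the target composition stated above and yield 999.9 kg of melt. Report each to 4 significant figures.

Revised batch per 999.9 kg melt:
  Tabular alumina: 135.8 kg
  Silica sand: 625.7 kg
  BaCO3: 227.1 kg
  Dense soda ash: 88.83 kg
  Lithium carbonate: 29.26 kg
Total batch = 1107 kg; LOI loss = 106.7 kg

Each numeric step carries full float precision in all steps; values along the way appear (rounded to 4 significant digits) when written out; exactly one rounding goes into each reported value — all derived quantities (totals, the yield, five oxide percentages, LOI, glass mass) are recomputed in full float precision from the batch weights per 999.9 kg of glass exactly as shown in question or answer.
The oxide mass targets at 999.9 kg melt:
  Al2O3: 13.71% × 999.9 = 137.1 kg
  SiO2: 62.26% × 999.9 = 622.5 kg
  BaO: 17.63% × 999.9 = 176.3 kg
  Na2O: 5.213% × 999.9 = 52.12 kg
  Li2O: 1.190% × 999.9 = 11.90 kg
Balance tally, oxide-wise, per the reported batch figures, against the basis in use (delivered sums recover each target up to rounding of the answer):
  Al2O3: 135.8·0.9960 + 625.7·0.003000 = 137.1 kg (target 137.1 kg)
  SiO2: 625.7·0.9950 = 622.6 kg (target 622.5 kg)
  BaO: 227.1·0.7761 = 176.3 kg (target 176.3 kg)
  Na2O: 88.83·0.5868 = 52.13 kg (target 52.12 kg)
  Li2O: 29.26·0.4067 = 11.90 kg (target 11.90 kg)
Glass-mass bookkeeping: Σ batch − LOI loss = 1000 kg (oxide target masses add up to 999.9 kg; the stated basis being 999.9 kg — rounding explains the deltas).
Adding the batch up: Σ batch = 1107 kg; LOI removed, Σ of batch·LOI: 106.7 kg; yield = glass ÷ total batch = 90.36%.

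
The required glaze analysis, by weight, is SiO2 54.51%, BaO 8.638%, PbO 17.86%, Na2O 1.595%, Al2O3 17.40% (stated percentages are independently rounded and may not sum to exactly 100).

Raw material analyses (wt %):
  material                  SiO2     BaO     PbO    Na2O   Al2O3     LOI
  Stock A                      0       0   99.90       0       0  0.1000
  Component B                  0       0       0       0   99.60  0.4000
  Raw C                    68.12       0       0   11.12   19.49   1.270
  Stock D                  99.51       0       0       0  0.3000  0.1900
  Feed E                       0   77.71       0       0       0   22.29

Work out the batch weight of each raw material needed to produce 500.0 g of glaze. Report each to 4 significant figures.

All arithmetic carries full precision end to end. Values along the way are printed rounded to 4 significant digits across the worked steps. Each reported number is rounded just once. Derived quantities, which include glass mass, LOI, five oxide percentages, yield, the totals, are rebuilt in full precision, as quoted within the problem or the answer, from the weighed amounts on 500.0 g of glass.
Target oxide masses per 500.0 g glaze:
  SiO2: 54.51% × 500.0 = 272.6 g
  BaO: 8.638% × 500.0 = 43.19 g
  PbO: 17.86% × 500.0 = 89.30 g
  Na2O: 1.595% × 500.0 = 7.975 g
  Al2O3: 17.40% × 500.0 = 87.00 g
Oxide-by-oxide audit given the weights on record, for the quoted basis mass (each sum matches its target mass exact up to rounding of places):
  SiO2: 71.72·0.6812 + 224.8·0.9951 = 272.6 g (target 272.6 g)
  BaO: 55.58·0.7771 = 43.19 g (target 43.19 g)
  PbO: 89.39·0.9990 = 89.30 g (target 89.30 g)
  Na2O: 71.72·0.1112 = 7.975 g (target 7.975 g)
  Al2O3: 72.64·0.9960 + 71.72·0.1949 + 224.8·0.003000 = 87.00 g (target 87.00 g)
Glass-mass closure: total batch − LOI = 500.0 g (the targets, summed, come to 500.0 g; stated basis 500.0 g — differing by rounding only).
Batch grand total — Σ batch = 514.1 g; the LOI term Σ batch·LOI equals 14.11 g; yield: glass divided by total = 97.26%.

Batch per 500.0 g glaze:
  Stock A: 89.39 g
  Component B: 72.64 g
  Raw C: 71.72 g
  Stock D: 224.8 g
  Feed E: 55.58 g
Total batch = 514.1 g; LOI loss = 14.11 g; yield = 97.26%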